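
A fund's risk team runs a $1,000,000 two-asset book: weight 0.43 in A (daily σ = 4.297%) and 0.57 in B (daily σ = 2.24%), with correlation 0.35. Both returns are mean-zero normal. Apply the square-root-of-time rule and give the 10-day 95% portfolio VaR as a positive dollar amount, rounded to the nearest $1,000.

σ_p = √(0.43²·4.297² + 0.57²·2.24² + 2·0.35·0.43·0.57·4.297·2.24) = 2.588%.
σ_{10d} = 2.588% × √10 = 8.184%.
z(95%) = 1.645.
VaR = 1.645 × 8.184% = 13.463%; on $1,000,000 that is $134,630.

$135,000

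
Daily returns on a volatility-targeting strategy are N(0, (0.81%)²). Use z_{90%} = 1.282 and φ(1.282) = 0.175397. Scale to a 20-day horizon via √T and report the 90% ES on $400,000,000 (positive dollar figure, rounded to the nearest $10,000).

σ_{20d} = 0.81% × √20 = 3.622%.
ES multiplier = φ(z)/(1−α) = 0.175397/0.1 = 1.754.
ES = 3.622% × 1.754 = 6.353%; on $400,000,000: $25,412,000.

$25,410,000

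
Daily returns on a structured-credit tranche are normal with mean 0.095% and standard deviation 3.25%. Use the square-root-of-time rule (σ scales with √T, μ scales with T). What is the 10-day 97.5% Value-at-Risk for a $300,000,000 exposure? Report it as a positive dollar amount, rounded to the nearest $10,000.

At 97.5%, z = 1.960.
σ_{10d} = 3.25% × √10 = 10.277%; μ_{10d} = 10 × 0.095% = 0.950%.
VaR = −(0.950%) + 1.960 × 10.277% = 19.193%.
On $300,000,000: 0.19193 × $300,000,000 = $57,579,000.

$57,580,000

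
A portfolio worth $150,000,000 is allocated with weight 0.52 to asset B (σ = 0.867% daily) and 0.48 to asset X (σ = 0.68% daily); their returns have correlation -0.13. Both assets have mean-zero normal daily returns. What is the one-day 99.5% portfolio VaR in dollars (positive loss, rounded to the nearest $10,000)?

σ_p² = 0.52²·0.867² + 0.48²·0.68² + 2·-0.13·0.52·0.48·0.867·0.68 = 0.2715 (%²).
σ_p = √0.2715 = 0.521%.
At 99.5%, z = 2.576.
VaR = 2.576 × 0.521% = 1.342%; on $150,000,000 that is $2,013,000.

$2,010,000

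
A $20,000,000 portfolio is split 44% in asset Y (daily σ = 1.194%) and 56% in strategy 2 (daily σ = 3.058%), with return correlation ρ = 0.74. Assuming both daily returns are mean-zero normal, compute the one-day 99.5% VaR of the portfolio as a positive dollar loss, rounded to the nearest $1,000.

$1,098,000

σ_p² = 0.44²·1.194² + 0.56²·3.058² + 2·0.74·0.44·0.56·1.194·3.058 = 4.5401 (%²).
σ_p = √4.5401 = 2.131%.
At 99.5%, z = 2.576.
VaR = 2.576 × 2.131% = 5.489%; on $20,000,000 that is $1,097,800.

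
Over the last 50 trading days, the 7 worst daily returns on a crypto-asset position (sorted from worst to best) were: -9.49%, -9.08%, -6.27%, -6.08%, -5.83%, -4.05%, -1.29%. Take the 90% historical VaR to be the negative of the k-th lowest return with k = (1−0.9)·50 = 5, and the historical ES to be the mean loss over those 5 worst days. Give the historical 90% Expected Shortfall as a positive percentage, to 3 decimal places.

The 5 worst returns sum to -36.75%.
ES = −(-36.75%) / 5 = 7.35% ≈ 7.350%.

7.350%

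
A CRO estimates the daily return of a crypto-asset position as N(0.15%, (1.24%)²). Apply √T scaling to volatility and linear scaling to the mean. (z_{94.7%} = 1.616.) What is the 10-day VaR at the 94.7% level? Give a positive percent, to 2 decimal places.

σ_{10d} = 1.24% × √10 = 3.921%; μ_{10d} = 10 × 0.15% = 1.500%.
VaR = −(1.500%) + 1.616 × 3.921% = 4.836%.

4.84%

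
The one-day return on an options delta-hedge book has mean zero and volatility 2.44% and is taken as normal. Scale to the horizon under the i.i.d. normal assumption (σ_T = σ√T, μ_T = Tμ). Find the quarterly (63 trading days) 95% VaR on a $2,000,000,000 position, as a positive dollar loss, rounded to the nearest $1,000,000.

At 95%, z = 1.645.
σ_{63d} = 2.44% × √63 = 19.367%.
VaR = 1.645 × 19.367% = 31.859%.
On $2,000,000,000: 0.31859 × $2,000,000,000 = $637,180,000.

$637,000,000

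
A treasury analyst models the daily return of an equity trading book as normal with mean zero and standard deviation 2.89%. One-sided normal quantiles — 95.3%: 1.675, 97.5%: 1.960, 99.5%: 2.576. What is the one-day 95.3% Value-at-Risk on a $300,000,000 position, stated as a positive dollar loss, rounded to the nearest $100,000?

VaR = z·σ = 1.675 × 2.89% = 4.841%.
On $300,000,000: 0.04841 × $300,000,000 = $14,523,000.

$14,500,000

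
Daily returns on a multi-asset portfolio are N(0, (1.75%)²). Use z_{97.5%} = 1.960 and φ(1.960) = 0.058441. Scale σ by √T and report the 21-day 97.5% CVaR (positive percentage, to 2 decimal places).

σ_{21d} = 1.75% × √21 = 8.020%.
ES multiplier = φ(z)/(1−α) = 0.058441/0.025 = 2.338.
ES = 8.020% × 2.338 = 18.751%.

18.75%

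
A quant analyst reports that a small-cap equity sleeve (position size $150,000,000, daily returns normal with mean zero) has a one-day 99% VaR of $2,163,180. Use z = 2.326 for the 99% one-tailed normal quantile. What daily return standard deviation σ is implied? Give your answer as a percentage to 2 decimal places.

0.62%

VaR as a fraction: $2,163,180 / $150,000,000 = 1.442%.
σ = VaR / z = 1.442% / 2.326 = 0.620%.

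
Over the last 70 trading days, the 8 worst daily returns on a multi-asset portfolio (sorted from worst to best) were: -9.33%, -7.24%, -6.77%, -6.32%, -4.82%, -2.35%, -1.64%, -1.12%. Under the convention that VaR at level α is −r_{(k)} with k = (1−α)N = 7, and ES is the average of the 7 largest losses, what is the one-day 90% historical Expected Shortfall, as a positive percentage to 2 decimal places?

5.50%

The 7 worst returns sum to -38.47%.
ES = −(-38.47%) / 7 = 5.4957…% ≈ 5.50%.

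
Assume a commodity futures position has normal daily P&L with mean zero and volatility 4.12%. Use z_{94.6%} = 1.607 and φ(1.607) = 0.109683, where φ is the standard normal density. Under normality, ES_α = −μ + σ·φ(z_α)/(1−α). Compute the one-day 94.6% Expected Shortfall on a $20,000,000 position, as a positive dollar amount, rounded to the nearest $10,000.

$1,670,000

Tail multiplier: φ(z)/(1−α) = 0.109683 / 0.054 = 2.031.
ES = 4.12% × 2.031 = 8.368%.
On $20,000,000: 0.08368 × $20,000,000 = $1,673,600.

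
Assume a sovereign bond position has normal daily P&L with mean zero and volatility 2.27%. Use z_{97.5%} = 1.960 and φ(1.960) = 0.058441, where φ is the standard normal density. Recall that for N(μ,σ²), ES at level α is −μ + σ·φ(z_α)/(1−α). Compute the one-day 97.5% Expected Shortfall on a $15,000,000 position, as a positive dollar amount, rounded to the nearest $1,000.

$796,000

Tail multiplier: φ(z)/(1−α) = 0.058441 / 0.025 = 2.338.
ES = 2.27% × 2.338 = 5.307%.
On $15,000,000: 0.05307 × $15,000,000 = $796,050.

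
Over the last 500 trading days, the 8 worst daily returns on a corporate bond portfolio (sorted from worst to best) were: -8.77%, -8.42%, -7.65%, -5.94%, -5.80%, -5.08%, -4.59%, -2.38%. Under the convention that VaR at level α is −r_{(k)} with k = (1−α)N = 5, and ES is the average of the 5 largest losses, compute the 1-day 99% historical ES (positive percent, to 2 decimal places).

7.32%

The 5 worst returns sum to -36.58%.
ES = −(-36.58%) / 5 = 7.316% ≈ 7.32%.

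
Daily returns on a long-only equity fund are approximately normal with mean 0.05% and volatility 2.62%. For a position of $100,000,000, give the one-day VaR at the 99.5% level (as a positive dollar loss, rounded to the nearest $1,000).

$6,699,000

At 99.5% one-sided, z = 2.576.
VaR = −μ + z·σ = −(0.05%) + 2.576 × 2.62% = 6.699%.
On $100,000,000: 0.06699 × $100,000,000 = $6,699,000.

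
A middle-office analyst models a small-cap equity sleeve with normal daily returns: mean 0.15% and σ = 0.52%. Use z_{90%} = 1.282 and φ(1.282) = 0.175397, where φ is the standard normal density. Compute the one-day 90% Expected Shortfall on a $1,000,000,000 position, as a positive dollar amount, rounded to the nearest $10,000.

$7,620,000

Tail multiplier: φ(z)/(1−α) = 0.175397 / 0.1 = 1.754.
ES = −(0.15%) + 0.52% × 1.754 = 0.762%.
On $1,000,000,000: 0.00762 × $1,000,000,000 = $7,620,000.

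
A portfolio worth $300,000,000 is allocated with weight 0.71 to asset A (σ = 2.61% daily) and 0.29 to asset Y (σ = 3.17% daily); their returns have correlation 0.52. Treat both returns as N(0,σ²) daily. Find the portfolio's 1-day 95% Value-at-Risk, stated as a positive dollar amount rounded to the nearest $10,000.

$12,140,000

σ_p² = 0.71²·2.61² + 0.29²·3.17² + 2·0.52·0.71·0.29·2.61·3.17 = 6.0508 (%²).
σ_p = √6.0508 = 2.460%.
At 95%, z = 1.645.
VaR = 1.645 × 2.460% = 4.047%; on $300,000,000 that is $12,141,000.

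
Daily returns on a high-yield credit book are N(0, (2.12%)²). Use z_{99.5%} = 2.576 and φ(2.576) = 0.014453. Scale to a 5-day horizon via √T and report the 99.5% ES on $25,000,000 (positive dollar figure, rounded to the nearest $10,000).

σ_{5d} = 2.12% × √5 = 4.740%.
ES multiplier = φ(z)/(1−α) = 0.014453/0.005 = 2.891.
ES = 4.740% × 2.891 = 13.703%; on $25,000,000: $3,425,750.

$3,430,000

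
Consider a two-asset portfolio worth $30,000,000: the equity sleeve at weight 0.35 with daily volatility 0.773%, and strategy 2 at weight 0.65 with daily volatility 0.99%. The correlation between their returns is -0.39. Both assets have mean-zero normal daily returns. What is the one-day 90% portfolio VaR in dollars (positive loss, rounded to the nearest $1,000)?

σ_p² = 0.35²·0.773² + 0.65²·0.99² + 2·-0.39·0.35·0.65·0.773·0.99 = 0.3515 (%²).
σ_p = √0.3515 = 0.593%.
At 90%, z = 1.282.
VaR = 1.282 × 0.593% = 0.760%; on $30,000,000 that is $228,000.

$228,000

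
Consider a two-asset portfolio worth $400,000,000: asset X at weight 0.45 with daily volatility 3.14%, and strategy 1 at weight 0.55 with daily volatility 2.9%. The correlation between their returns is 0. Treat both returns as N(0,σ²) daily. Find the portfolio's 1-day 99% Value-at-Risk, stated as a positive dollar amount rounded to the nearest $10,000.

σ_p² = 0.45²·3.14² + 0.55²·2.9² + 2·0·0.45·0.55·3.14·2.9 = 4.5406 (%²).
σ_p = √4.5406 = 2.131%.
At 99%, z = 2.326.
VaR = 2.326 × 2.131% = 4.957%; on $400,000,000 that is $19,828,000.

$19,830,000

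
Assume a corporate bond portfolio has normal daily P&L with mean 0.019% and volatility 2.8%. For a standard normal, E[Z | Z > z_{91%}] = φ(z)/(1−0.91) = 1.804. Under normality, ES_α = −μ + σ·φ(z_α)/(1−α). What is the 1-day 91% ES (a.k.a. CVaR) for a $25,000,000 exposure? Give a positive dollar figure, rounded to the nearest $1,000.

$1,258,000

ES = −(0.019%) + 2.8% × 1.804 = 5.032%.
On $25,000,000: 0.05032 × $25,000,000 = $1,258,000.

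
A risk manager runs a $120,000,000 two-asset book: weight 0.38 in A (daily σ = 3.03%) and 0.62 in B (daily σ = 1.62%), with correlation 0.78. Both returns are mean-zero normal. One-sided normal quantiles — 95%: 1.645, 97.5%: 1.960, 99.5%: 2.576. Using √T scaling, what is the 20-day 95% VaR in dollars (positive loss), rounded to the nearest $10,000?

σ_p = √(0.38²·3.03² + 0.62²·1.62² + 2·0.78·0.38·0.62·3.03·1.62) = 2.034%.
σ_{20d} = 2.034% × √20 = 9.096%.
VaR = 1.645 × 9.096% = 14.963%; on $120,000,000 that is $17,955,600.

$17,960,000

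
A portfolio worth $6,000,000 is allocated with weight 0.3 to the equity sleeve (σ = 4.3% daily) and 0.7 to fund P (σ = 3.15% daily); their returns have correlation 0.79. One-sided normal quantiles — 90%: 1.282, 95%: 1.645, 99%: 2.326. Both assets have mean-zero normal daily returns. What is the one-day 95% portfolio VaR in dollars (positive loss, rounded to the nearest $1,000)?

σ_p² = 0.3²·4.3² + 0.7²·3.15² + 2·0.79·0.3·0.7·4.3·3.15 = 11.0204 (%²).
σ_p = √11.0204 = 3.320%.
VaR = 1.645 × 3.320% = 5.461%; on $6,000,000 that is $327,660.

$328,000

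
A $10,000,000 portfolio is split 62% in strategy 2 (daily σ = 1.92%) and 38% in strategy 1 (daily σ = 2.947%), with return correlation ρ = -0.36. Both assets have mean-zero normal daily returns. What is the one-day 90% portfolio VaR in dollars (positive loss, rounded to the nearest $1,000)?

$168,000

σ_p² = 0.62²·1.92² + 0.38²·2.947² + 2·-0.36·0.62·0.38·1.92·2.947 = 1.7113 (%²).
σ_p = √1.7113 = 1.308%.
At 90%, z = 1.282.
VaR = 1.282 × 1.308% = 1.677%; on $10,000,000 that is $167,700.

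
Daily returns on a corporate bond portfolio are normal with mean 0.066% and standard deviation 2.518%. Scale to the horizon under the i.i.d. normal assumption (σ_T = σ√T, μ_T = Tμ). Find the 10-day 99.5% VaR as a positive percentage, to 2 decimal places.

At 99.5%, z = 2.576.
σ_{10d} = 2.518% × √10 = 7.963%; μ_{10d} = 10 × 0.066% = 0.660%.
VaR = −(0.660%) + 2.576 × 7.963% = 19.853%.

19.85%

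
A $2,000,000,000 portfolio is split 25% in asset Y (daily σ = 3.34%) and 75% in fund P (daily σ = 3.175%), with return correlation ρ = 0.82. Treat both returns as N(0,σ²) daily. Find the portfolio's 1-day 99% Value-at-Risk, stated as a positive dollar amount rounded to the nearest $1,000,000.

$144,000,000

σ_p² = 0.25²·3.34² + 0.75²·3.175² + 2·0.82·0.25·0.75·3.34·3.175 = 9.6285 (%²).
σ_p = √9.6285 = 3.103%.
At 99%, z = 2.326.
VaR = 2.326 × 3.103% = 7.218%; on $2,000,000,000 that is $144,360,000.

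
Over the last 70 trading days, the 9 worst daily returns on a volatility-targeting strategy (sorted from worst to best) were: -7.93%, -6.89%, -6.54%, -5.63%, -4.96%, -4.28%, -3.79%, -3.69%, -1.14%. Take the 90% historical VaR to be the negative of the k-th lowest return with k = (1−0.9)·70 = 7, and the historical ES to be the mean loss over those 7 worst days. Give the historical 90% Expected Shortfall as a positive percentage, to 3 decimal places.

The 7 worst returns sum to -40.02%.
ES = −(-40.02%) / 7 = 5.7171…% ≈ 5.717%.

5.717%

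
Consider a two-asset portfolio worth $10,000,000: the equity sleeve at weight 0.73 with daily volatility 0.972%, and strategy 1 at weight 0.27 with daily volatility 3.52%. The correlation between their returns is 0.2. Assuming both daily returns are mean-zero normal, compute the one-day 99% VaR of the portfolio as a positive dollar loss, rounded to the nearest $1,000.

σ_p² = 0.73²·0.972² + 0.27²·3.52² + 2·0.2·0.73·0.27·0.972·3.52 = 1.6765 (%²).
σ_p = √1.6765 = 1.295%.
At 99%, z = 2.326.
VaR = 2.326 × 1.295% = 3.012%; on $10,000,000 that is $301,200.

$301,000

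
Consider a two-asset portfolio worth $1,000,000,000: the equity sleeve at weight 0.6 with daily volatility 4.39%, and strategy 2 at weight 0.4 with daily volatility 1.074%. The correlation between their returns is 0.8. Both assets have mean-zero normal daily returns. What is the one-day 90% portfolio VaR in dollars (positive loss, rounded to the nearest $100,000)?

σ_p² = 0.6²·4.39² + 0.4²·1.074² + 2·0.8·0.6·0.4·4.39·1.074 = 8.9330 (%²).
σ_p = √8.9330 = 2.989%.
At 90%, z = 1.282.
VaR = 1.282 × 2.989% = 3.832%; on $1,000,000,000 that is $38,320,000.

$38,300,000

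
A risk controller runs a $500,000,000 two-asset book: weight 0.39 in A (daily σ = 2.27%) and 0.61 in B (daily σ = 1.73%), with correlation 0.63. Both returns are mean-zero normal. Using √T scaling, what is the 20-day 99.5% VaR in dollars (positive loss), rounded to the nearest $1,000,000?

σ_p = √(0.39²·2.27² + 0.61²·1.73² + 2·0.63·0.39·0.61·2.27·1.73) = 1.753%.
σ_{20d} = 1.753% × √20 = 7.840%.
z(99.5%) = 2.576.
VaR = 2.576 × 7.840% = 20.196%; on $500,000,000 that is $100,980,000.

$101,000,000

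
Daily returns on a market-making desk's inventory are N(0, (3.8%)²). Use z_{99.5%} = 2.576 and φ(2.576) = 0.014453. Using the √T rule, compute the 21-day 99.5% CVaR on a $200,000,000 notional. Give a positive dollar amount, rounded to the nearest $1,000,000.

σ_{21d} = 3.8% × √21 = 17.414%.
ES multiplier = φ(z)/(1−α) = 0.014453/0.005 = 2.891.
ES = 17.414% × 2.891 = 50.344%; on $200,000,000: $100,688,000.

$101,000,000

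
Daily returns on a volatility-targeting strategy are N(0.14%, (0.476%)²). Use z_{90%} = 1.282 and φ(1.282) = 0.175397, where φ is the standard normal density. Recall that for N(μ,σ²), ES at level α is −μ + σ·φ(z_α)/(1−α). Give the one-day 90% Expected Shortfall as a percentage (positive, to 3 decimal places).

Tail multiplier: φ(z)/(1−α) = 0.175397 / 0.1 = 1.754.
ES = −(0.14%) + 0.476% × 1.754 = 0.695%.

0.695%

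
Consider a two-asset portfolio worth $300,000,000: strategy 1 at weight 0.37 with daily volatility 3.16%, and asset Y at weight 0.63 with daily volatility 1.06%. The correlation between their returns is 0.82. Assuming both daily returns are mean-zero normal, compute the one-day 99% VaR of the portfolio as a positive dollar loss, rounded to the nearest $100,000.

σ_p² = 0.37²·3.16² + 0.63²·1.06² + 2·0.82·0.37·0.63·3.16·1.06 = 3.0935 (%²).
σ_p = √3.0935 = 1.759%.
At 99%, z = 2.326.
VaR = 2.326 × 1.759% = 4.091%; on $300,000,000 that is $12,273,000.

$12,300,000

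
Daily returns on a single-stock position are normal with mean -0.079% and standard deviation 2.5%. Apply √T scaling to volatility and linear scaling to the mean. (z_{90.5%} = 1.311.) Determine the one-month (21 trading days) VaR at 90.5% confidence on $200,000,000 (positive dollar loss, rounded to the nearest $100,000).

$33,400,000

σ_{21d} = 2.5% × √21 = 11.456%; μ_{21d} = 21 × -0.079% = -1.659%.
VaR = −(-1.659%) + 1.311 × 11.456% = 16.678%.
On $200,000,000: 0.16678 × $200,000,000 = $33,356,000.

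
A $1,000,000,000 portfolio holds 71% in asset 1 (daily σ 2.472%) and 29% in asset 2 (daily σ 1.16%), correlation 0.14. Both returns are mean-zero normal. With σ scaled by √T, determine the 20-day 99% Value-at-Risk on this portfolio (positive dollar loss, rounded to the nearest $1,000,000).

$191,000,000

σ_p = √(0.71²·2.472² + 0.29²·1.16² + 2·0.14·0.71·0.29·2.472·1.16) = 1.833%.
σ_{20d} = 1.833% × √20 = 8.197%.
z(99%) = 2.326.
VaR = 2.326 × 8.197% = 19.066%; on $1,000,000,000 that is $190,660,000.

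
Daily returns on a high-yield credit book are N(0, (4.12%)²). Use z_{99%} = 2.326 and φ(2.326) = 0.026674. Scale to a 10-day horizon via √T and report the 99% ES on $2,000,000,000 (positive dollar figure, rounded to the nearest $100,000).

$695,000,000

σ_{10d} = 4.12% × √10 = 13.029%.
ES multiplier = φ(z)/(1−α) = 0.026674/0.01 = 2.667.
ES = 13.029% × 2.667 = 34.748%; on $2,000,000,000: $694,960,000.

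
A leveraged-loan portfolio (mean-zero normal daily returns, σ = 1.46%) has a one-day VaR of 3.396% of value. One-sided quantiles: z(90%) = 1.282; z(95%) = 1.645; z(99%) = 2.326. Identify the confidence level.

Implied z = VaR/σ = 3.396 / 1.46 = 2.326.
This matches z(99%) = 2.326.

99%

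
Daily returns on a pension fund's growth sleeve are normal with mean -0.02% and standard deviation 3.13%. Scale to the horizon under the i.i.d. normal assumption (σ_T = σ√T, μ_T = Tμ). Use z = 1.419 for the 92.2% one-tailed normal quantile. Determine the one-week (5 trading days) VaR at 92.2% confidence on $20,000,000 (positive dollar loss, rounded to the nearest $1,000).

$2,006,000

σ_{5d} = 3.13% × √5 = 6.999%; μ_{5d} = 5 × -0.02% = -0.100%.
VaR = −(-0.100%) + 1.419 × 6.999% = 10.032%.
On $20,000,000: 0.10032 × $20,000,000 = $2,006,400.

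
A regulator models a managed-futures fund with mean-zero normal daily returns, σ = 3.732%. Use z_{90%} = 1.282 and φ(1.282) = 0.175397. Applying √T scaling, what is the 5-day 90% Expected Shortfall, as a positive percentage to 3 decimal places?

14.637%

σ_{5d} = 3.732% × √5 = 8.345%.
ES multiplier = φ(z)/(1−α) = 0.175397/0.1 = 1.754.
ES = 8.345% × 1.754 = 14.637%.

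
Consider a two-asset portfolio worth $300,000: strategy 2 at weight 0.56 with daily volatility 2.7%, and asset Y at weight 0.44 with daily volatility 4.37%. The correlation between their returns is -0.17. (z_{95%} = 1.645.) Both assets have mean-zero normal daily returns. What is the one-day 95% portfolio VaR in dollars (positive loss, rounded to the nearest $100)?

$11,000

σ_p² = 0.56²·2.7² + 0.44²·4.37² + 2·-0.17·0.56·0.44·2.7·4.37 = 4.9948 (%²).
σ_p = √4.9948 = 2.235%.
VaR = 1.645 × 2.235% = 3.677%; on $300,000 that is $11,031.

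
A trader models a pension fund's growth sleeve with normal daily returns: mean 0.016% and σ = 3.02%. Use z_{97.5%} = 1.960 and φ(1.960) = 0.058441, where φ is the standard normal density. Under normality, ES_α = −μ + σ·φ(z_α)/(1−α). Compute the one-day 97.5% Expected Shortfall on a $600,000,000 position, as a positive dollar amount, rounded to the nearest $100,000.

$42,300,000

Tail multiplier: φ(z)/(1−α) = 0.058441 / 0.025 = 2.338.
ES = −(0.016%) + 3.02% × 2.338 = 7.045%.
On $600,000,000: 0.07045 × $600,000,000 = $42,270,000.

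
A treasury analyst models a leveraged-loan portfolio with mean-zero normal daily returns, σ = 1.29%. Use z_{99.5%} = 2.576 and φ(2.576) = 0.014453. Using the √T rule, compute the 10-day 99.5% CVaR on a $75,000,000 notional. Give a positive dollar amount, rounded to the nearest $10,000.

σ_{10d} = 1.29% × √10 = 4.079%.
ES multiplier = φ(z)/(1−α) = 0.014453/0.005 = 2.891.
ES = 4.079% × 2.891 = 11.792%; on $75,000,000: $8,844,000.

$8,840,000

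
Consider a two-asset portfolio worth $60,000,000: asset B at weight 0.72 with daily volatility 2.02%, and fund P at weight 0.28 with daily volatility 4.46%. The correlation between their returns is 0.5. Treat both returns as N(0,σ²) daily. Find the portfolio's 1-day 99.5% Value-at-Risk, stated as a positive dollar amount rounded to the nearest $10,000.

$3,620,000

σ_p² = 0.72²·2.02² + 0.28²·4.46² + 2·0.5·0.72·0.28·2.02·4.46 = 5.4910 (%²).
σ_p = √5.4910 = 2.343%.
At 99.5%, z = 2.576.
VaR = 2.576 × 2.343% = 6.036%; on $60,000,000 that is $3,621,600.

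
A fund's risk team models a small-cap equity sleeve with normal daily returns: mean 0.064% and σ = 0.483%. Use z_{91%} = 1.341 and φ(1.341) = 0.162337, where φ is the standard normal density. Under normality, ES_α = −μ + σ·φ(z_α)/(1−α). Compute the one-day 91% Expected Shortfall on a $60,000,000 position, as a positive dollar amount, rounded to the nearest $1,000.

Tail multiplier: φ(z)/(1−α) = 0.162337 / 0.09 = 1.804.
ES = −(0.064%) + 0.483% × 1.804 = 0.807%.
On $60,000,000: 0.00807 × $60,000,000 = $484,200.

$484,000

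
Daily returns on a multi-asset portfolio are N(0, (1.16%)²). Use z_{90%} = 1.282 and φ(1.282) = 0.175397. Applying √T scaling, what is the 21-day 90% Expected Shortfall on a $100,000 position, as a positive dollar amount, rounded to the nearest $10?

$9,320

σ_{21d} = 1.16% × √21 = 5.316%.
ES multiplier = φ(z)/(1−α) = 0.175397/0.1 = 1.754.
ES = 5.316% × 1.754 = 9.324%; on $100,000: $9,324.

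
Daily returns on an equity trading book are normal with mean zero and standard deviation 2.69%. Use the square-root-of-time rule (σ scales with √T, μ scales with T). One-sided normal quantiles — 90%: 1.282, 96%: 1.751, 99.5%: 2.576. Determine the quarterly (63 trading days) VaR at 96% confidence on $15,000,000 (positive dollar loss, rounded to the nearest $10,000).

σ_{63d} = 2.69% × √63 = 21.351%.
VaR = 1.751 × 21.351% = 37.386%.
On $15,000,000: 0.37386 × $15,000,000 = $5,607,900.

$5,610,000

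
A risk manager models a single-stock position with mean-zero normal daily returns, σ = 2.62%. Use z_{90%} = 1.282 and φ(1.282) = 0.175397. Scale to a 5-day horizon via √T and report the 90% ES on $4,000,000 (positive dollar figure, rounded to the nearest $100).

$411,000

σ_{5d} = 2.62% × √5 = 5.858%.
ES multiplier = φ(z)/(1−α) = 0.175397/0.1 = 1.754.
ES = 5.858% × 1.754 = 10.275%; on $4,000,000: $411,000.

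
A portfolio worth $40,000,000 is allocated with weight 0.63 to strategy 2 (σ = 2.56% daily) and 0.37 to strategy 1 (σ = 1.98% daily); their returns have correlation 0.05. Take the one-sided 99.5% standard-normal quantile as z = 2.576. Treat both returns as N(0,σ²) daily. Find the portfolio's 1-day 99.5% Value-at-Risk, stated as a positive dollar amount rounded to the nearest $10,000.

$1,860,000

σ_p² = 0.63²·2.56² + 0.37²·1.98² + 2·0.05·0.63·0.37·2.56·1.98 = 3.2560 (%²).
σ_p = √3.2560 = 1.804%.
VaR = 2.576 × 1.804% = 4.647%; on $40,000,000 that is $1,858,800.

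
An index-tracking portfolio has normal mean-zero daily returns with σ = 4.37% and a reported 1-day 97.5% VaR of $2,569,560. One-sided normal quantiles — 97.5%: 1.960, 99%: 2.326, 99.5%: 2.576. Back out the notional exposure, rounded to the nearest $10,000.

$30,000,000

VaR as a fraction of value: z·σ = 1.960 × 4.37% = 8.5652%.
Position = $2,569,560 / 0.085652 = $30,000,000.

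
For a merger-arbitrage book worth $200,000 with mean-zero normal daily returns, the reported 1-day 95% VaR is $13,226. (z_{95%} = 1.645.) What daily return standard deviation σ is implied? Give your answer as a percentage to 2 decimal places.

4.02%

VaR as a fraction: $13,226 / $200,000 = 6.613%.
σ = VaR / z = 6.613% / 1.645 = 4.020%.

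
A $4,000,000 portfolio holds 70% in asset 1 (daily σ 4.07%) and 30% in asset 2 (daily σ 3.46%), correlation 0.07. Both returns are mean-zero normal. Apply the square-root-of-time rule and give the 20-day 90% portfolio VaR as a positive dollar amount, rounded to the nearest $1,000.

σ_p = √(0.7²·4.07² + 0.3²·3.46² + 2·0.07·0.7·0.3·4.07·3.46) = 3.100%.
σ_{20d} = 3.100% × √20 = 13.864%.
z(90%) = 1.282.
VaR = 1.282 × 13.864% = 17.774%; on $4,000,000 that is $710,960.

$711,000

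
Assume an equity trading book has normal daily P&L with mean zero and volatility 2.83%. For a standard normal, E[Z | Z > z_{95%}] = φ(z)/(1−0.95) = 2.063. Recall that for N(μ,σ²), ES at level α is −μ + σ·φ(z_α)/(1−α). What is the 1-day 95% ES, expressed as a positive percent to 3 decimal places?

ES = 2.83% × 2.063 = 5.838%.

5.838%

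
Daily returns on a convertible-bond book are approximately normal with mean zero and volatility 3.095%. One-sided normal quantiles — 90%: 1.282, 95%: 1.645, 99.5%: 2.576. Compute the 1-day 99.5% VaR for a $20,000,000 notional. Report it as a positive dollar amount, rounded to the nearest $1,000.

VaR = z·σ = 2.576 × 3.095% = 7.973%.
On $20,000,000: 0.07973 × $20,000,000 = $1,594,600.

$1,595,000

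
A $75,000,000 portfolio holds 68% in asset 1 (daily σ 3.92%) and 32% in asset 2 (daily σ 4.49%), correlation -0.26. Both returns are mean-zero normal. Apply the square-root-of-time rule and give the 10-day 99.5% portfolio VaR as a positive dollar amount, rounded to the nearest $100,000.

$16,400,000

σ_p = √(0.68²·3.92² + 0.32²·4.49² + 2·-0.26·0.68·0.32·3.92·4.49) = 2.679%.
σ_{10d} = 2.679% × √10 = 8.472%.
z(99.5%) = 2.576.
VaR = 2.576 × 8.472% = 21.824%; on $75,000,000 that is $16,368,000.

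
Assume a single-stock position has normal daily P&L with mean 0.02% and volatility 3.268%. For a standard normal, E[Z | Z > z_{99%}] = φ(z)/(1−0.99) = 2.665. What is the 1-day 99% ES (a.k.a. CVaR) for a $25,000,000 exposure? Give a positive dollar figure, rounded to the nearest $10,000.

$2,170,000

ES = −(0.02%) + 3.268% × 2.665 = 8.689%.
On $25,000,000: 0.08689 × $25,000,000 = $2,172,250.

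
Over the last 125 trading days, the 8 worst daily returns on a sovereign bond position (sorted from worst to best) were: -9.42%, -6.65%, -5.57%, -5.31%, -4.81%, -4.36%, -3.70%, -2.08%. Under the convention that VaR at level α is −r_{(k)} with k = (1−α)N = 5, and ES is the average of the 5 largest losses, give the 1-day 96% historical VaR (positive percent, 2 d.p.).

4.81%

k = 5; the 5th lowest return is -4.81%, so VaR = 4.81%.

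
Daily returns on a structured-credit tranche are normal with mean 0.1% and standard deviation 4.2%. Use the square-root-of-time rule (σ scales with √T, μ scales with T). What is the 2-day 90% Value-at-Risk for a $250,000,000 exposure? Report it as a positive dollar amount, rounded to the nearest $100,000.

At 90%, z = 1.282.
σ_{2d} = 4.2% × √2 = 5.940%; μ_{2d} = 2 × 0.1% = 0.200%.
VaR = −(0.200%) + 1.282 × 5.940% = 7.415%.
On $250,000,000: 0.07415 × $250,000,000 = $18,537,500.

$18,500,000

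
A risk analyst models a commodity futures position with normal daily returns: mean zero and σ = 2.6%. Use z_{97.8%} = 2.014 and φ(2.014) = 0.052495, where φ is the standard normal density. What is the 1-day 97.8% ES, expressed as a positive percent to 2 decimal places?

Tail multiplier: φ(z)/(1−α) = 0.052495 / 0.022 = 2.386.
ES = 2.6% × 2.386 = 6.204%.

6.20%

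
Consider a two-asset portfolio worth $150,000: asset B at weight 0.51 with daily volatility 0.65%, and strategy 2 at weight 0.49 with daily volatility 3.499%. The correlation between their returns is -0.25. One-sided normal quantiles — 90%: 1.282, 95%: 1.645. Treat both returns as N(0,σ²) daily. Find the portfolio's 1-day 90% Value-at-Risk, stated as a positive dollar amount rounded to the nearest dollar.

σ_p² = 0.51²·0.65² + 0.49²·3.499² + 2·-0.25·0.51·0.49·0.65·3.499 = 2.7653 (%²).
σ_p = √2.7653 = 1.663%.
VaR = 1.282 × 1.663% = 2.132%; on $150,000 that is $3,198.

$3,198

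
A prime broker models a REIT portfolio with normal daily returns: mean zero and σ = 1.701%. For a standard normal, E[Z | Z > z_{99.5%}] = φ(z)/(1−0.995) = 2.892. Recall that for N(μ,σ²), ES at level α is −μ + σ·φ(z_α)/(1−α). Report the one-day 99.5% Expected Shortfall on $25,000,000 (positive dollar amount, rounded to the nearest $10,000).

ES = 1.701% × 2.892 = 4.919%.
On $25,000,000: 0.04919 × $25,000,000 = $1,229,750.

$1,230,000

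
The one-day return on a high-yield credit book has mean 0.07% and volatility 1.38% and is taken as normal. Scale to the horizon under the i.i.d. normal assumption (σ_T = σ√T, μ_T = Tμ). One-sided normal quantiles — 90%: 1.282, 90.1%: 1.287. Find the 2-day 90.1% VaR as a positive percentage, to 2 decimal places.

2.37%

σ_{2d} = 1.38% × √2 = 1.952%; μ_{2d} = 2 × 0.07% = 0.140%.
VaR = −(0.140%) + 1.287 × 1.952% = 2.372%.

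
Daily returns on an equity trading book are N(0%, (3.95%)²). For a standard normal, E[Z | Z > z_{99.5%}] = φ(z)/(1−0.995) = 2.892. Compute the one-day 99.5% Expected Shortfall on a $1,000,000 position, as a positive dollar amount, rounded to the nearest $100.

ES = 3.95% × 2.892 = 11.423%.
On $1,000,000: 0.11423 × $1,000,000 = $114,230.

$114,200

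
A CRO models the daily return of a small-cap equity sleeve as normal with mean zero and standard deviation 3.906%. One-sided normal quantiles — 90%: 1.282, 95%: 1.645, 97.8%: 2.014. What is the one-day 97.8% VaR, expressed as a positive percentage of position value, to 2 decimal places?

7.87%

VaR = z·σ = 2.014 × 3.906% = 7.867%.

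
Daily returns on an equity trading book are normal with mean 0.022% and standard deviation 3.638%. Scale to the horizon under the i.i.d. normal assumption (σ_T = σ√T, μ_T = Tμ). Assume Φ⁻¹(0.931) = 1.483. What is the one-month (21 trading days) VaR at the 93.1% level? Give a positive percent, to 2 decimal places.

σ_{21d} = 3.638% × √21 = 16.671%; μ_{21d} = 21 × 0.022% = 0.462%.
VaR = −(0.462%) + 1.483 × 16.671% = 24.261%.

24.26%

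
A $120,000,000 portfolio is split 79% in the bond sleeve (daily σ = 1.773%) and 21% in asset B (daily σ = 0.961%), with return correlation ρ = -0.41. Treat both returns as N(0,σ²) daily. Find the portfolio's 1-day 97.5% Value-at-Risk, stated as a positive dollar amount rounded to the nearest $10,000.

$3,130,000

σ_p² = 0.79²·1.773² + 0.21²·0.961² + 2·-0.41·0.79·0.21·1.773·0.961 = 1.7708 (%²).
σ_p = √1.7708 = 1.331%.
At 97.5%, z = 1.960.
VaR = 1.960 × 1.331% = 2.609%; on $120,000,000 that is $3,130,800.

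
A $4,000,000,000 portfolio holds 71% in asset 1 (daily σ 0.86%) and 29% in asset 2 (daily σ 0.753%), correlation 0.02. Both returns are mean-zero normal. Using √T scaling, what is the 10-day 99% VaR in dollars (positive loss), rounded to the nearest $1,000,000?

$192,000,000

σ_p = √(0.71²·0.86² + 0.29²·0.753² + 2·0.02·0.71·0.29·0.86·0.753) = 0.653%.
σ_{10d} = 0.653% × √10 = 2.065%.
z(99%) = 2.326.
VaR = 2.326 × 2.065% = 4.803%; on $4,000,000,000 that is $192,120,000.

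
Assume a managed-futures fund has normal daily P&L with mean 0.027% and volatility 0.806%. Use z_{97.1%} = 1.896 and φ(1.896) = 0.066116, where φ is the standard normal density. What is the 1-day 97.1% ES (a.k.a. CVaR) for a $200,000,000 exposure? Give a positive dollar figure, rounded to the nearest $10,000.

$3,620,000

Tail multiplier: φ(z)/(1−α) = 0.066116 / 0.029 = 2.280.
ES = −(0.027%) + 0.806% × 2.280 = 1.811%.
On $200,000,000: 0.01811 × $200,000,000 = $3,622,000.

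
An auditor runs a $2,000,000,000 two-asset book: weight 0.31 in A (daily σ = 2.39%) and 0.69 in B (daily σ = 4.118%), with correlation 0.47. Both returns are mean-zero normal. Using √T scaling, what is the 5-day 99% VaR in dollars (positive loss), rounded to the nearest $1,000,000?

$339,000,000

σ_p = √(0.31²·2.39² + 0.69²·4.118² + 2·0.47·0.31·0.69·2.39·4.118) = 3.256%.
σ_{5d} = 3.256% × √5 = 7.281%.
z(99%) = 2.326.
VaR = 2.326 × 7.281% = 16.936%; on $2,000,000,000 that is $338,720,000.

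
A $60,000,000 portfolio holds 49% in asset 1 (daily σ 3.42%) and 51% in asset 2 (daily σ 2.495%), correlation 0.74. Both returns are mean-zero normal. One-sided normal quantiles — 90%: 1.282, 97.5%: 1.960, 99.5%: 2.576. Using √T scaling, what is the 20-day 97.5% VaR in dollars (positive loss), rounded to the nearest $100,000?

σ_p = √(0.49²·3.42² + 0.51²·2.495² + 2·0.74·0.49·0.51·3.42·2.495) = 2.754%.
σ_{20d} = 2.754% × √20 = 12.316%.
VaR = 1.960 × 12.316% = 24.139%; on $60,000,000 that is $14,483,400.

$14,500,000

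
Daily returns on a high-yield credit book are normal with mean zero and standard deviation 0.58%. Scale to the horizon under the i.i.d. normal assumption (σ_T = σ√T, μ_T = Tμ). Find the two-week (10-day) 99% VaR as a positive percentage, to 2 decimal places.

At 99%, z = 2.326.
σ_{10d} = 0.58% × √10 = 1.834%.
VaR = 2.326 × 1.834% = 4.266%.

4.27%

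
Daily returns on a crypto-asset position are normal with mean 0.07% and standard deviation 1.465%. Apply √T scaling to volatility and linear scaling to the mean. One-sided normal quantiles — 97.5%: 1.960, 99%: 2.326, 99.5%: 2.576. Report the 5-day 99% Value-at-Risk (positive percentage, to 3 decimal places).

σ_{5d} = 1.465% × √5 = 3.276%; μ_{5d} = 5 × 0.07% = 0.350%.
VaR = −(0.350%) + 2.326 × 3.276% = 7.270%.

7.270%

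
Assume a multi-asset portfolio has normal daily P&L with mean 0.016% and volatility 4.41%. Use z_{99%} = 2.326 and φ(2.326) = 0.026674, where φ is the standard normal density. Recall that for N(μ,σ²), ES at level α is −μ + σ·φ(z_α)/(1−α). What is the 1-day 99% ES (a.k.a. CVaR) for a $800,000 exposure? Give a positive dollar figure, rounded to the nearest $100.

$94,000

Tail multiplier: φ(z)/(1−α) = 0.026674 / 0.01 = 2.667.
ES = −(0.016%) + 4.41% × 2.667 = 11.745%.
On $800,000: 0.11745 × $800,000 = $93,960.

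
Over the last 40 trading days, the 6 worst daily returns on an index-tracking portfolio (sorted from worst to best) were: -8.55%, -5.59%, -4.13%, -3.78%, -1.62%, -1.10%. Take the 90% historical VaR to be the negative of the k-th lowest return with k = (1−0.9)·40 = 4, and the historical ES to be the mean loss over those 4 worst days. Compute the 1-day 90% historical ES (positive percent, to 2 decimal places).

The 4 worst returns sum to -22.05%.
ES = −(-22.05%) / 4 = 5.5125% ≈ 5.51%.

5.51%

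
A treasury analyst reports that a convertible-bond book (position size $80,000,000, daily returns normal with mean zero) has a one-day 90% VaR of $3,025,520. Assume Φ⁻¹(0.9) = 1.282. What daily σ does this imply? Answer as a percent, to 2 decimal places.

VaR as a fraction: $3,025,520 / $80,000,000 = 3.782%.
σ = VaR / z = 3.782% / 1.282 = 2.950%.

2.95%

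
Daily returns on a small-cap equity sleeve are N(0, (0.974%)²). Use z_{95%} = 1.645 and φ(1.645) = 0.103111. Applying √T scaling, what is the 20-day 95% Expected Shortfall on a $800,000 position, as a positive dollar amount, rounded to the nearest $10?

σ_{20d} = 0.974% × √20 = 4.356%.
ES multiplier = φ(z)/(1−α) = 0.103111/0.05 = 2.062.
ES = 4.356% × 2.062 = 8.982%; on $800,000: $71,856.

$71,860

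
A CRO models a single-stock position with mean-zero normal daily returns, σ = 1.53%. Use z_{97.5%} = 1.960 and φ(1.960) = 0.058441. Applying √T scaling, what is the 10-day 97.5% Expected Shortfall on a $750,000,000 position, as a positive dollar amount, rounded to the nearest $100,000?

$84,800,000

σ_{10d} = 1.53% × √10 = 4.838%.
ES multiplier = φ(z)/(1−α) = 0.058441/0.025 = 2.338.
ES = 4.838% × 2.338 = 11.311%; on $750,000,000: $84,832,500.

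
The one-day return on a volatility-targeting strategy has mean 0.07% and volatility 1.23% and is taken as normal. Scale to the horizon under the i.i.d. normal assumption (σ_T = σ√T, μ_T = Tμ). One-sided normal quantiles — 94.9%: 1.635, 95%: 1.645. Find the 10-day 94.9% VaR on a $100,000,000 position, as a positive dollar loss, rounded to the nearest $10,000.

σ_{10d} = 1.23% × √10 = 3.890%; μ_{10d} = 10 × 0.07% = 0.700%.
VaR = −(0.700%) + 1.635 × 3.890% = 5.660%.
On $100,000,000: 0.05660 × $100,000,000 = $5,660,000.

$5,660,000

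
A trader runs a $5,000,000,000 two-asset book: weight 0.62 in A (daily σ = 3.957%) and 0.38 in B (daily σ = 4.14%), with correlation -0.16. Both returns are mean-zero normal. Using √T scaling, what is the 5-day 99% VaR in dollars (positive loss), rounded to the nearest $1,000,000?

$701,000,000

σ_p = √(0.62²·3.957² + 0.38²·4.14² + 2·-0.16·0.62·0.38·3.957·4.14) = 2.694%.
σ_{5d} = 2.694% × √5 = 6.024%.
z(99%) = 2.326.
VaR = 2.326 × 6.024% = 14.012%; on $5,000,000,000 that is $700,600,000.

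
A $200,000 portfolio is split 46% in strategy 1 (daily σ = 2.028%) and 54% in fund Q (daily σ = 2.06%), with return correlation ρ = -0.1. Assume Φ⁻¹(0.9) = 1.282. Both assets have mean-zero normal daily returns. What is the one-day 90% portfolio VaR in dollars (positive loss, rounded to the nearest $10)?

σ_p² = 0.46²·2.028² + 0.54²·2.06² + 2·-0.1·0.46·0.54·2.028·2.06 = 1.9002 (%²).
σ_p = √1.9002 = 1.378%.
VaR = 1.282 × 1.378% = 1.767%; on $200,000 that is $3,534.

$3,530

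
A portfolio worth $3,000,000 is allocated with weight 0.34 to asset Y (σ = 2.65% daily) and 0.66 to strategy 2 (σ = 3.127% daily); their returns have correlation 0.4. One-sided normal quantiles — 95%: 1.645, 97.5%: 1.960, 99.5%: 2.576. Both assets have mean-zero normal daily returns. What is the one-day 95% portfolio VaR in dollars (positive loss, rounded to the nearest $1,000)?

σ_p² = 0.34²·2.65² + 0.66²·3.127² + 2·0.4·0.34·0.66·2.65·3.127 = 6.5588 (%²).
σ_p = √6.5588 = 2.561%.
VaR = 1.645 × 2.561% = 4.213%; on $3,000,000 that is $126,390.

$126,000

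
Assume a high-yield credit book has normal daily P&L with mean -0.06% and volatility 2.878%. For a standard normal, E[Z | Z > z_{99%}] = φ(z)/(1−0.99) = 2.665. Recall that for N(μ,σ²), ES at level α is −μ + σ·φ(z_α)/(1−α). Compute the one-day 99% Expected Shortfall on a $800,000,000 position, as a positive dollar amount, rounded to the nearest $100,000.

$61,800,000

ES = −(-0.06%) + 2.878% × 2.665 = 7.730%.
On $800,000,000: 0.07730 × $800,000,000 = $61,840,000.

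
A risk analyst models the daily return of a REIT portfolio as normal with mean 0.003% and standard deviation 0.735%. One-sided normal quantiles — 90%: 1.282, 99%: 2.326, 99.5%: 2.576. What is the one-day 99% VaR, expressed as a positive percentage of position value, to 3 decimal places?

VaR = −μ + z·σ = −(0.003%) + 2.326 × 0.735% = 1.707%.

1.707%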